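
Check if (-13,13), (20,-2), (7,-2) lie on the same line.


-13*(-2+ 2) + 20*(-2-13) + 7*(13+ 2)
= 0 - 300 + 105 = -195

No, not collinear (determinant = -195)


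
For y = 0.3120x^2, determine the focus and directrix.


a = 0.3120
1/(4a) = 0.8013
Focus = (0, 0.8013)
Directrix: y = -0.8013

Focus = (0, 0.8013), Directrix: y = -0.8013


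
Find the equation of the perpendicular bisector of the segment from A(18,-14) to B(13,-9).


Midpoint = (15.5, -11.5)
Slope of AB = dy/dx = 5/(-5) = -1.0000
Perp slope = -dx/dy = 5/5 = 1.0000
b = My - (perp slope)*Mx = -11.5 + (-5*15.5)/5 = -11.5 - 15.5000 = -27.0000

y = 1.0000x - 27.0000


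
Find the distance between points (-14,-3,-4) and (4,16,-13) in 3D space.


dx=18, dy=19, dz=-9
d = sqrt(324+361+81) = sqrt(766) = 27.6767

27.6767


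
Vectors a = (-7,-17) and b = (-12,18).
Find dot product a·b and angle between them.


a·b = -7*(-12) - 17*18 = 84 - 306 = -222
|a| = sqrt(49+289) = 18.3848
|b| = sqrt(144+324) = 21.6333
cos(theta) = -222/(sqrt(338)*sqrt(468)) = -222/sqrt(158184) = -0.558177
theta = arccos(-222/sqrt(158184)) = 123.9298 degrees

a·b = -222, theta = 123.9298 deg


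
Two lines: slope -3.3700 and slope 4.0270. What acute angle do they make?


m1-m2 = -7.397
1+m1*m2 = -12.57099
tan(theta) = |-7.397/(-12.57099)| = 0.588418
theta = arctan(|-7.397/(-12.57099)|) = 30.4733 degrees (acute angle)

30.4733 degrees


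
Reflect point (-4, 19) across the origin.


Reflection rule for origin: (-x, -y)
(-4, 19) -> (4, -19)

(4, -19)


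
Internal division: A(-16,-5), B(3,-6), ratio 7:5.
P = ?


Px = (7*3 + 5*(-16))/12 = -59/12 = -4.9167
Py = (7*(-6) + 5*(-5))/12 = -67/12 = -5.5833

P = (-4.9167, -5.5833)


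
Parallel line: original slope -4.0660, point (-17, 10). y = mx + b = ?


Parallel lines have equal slopes.
m2 = -4.0660
b2 = 10 + 4.0660*(-17) = -59.1220

y = -4.0660x - 59.1220


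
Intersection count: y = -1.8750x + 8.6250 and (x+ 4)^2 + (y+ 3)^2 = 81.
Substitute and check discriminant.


Substitute y = -1.8750x + 8.6250: (x+ 4)^2 + (-1.8750x+8.6250+ 3)^2 = 81
Expand to Ax^2 + Bx + C = 0, where b-k = 11.625
A = 1+m^2 = 4.515625
B = 2(m(b-k) - h) = 2(-1.8750*11.625 + 4) = -35.59375
C = h^2 + (b-k)^2 - r^2 = 16 + 135.140625 - 81 = 70.140625
disc = B^2-4AC = 1266.9150 - 1266.9150 = 0
disc = 0

1 intersection point (tangent)


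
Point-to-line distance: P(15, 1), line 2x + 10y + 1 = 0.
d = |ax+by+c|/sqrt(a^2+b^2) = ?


|2*15 + 10*1 + 1| = |41| = 41
sqrt(4 + 100) = sqrt(104) = 10.1980
d = 41/sqrt(104) = 4.0204

4.0204


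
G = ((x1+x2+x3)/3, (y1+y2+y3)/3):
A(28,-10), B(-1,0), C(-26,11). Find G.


Gx = (28- 1- 26)/3 = 1/3 = 0.3333
Gy = (-10+0+11)/3 = 1/3 = 0.3333

G = (0.3333, 0.3333)


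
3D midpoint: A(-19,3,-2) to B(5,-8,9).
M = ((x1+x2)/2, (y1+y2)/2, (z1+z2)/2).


Mx = (-19+5)/2 = -7.0000
My = (3- 8)/2 = -2.5000
Mz = (-2+9)/2 = 3.5000

M = (-7.0000, -2.5000, 3.5000)


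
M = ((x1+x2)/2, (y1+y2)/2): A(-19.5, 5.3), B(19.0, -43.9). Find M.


Mx = (-19.5 + 19.0)/2 = -0.5/2 = -0.2500
My = (5.3 - 43.9)/2 = -38.6/2 = -19.3000

(-0.2500, -19.3000)


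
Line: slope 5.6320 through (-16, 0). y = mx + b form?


y - 0 = 5.6320(x + 16)
y = 5.6320x + 0 - 5.6320*(-16)
y = 5.6320x + 90.1120

y = 5.6320x + 90.1120


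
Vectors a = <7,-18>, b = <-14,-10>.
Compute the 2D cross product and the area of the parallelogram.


cross = 7*(-10) + 18*(-14) = -70 - 252 = -322
Parallelogram area = |-322| = 322

cross = -322, parallelogram area = 322


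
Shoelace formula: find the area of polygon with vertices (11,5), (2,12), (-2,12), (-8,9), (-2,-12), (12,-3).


sum(xi*y_{i+1}) = 11*12 + 2*12 - 2*9 - 8*(-12) - 2*(-3) + 12*5 = 300
sum(yi*x_{i+1}) = 5*2 + 12*(-2) + 12*(-8) + 9*(-2) - 12*12 - 3*11 = -305
Area = |300 + 305|/2 = 605/2 = 302.5000

302.5000 sq units


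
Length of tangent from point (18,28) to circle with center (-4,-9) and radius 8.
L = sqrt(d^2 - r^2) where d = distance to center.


d = sqrt((18+ 4)^2 + (28+ 9)^2) = sqrt(484+1369) = 43.0465
L = sqrt(1853.0000 - 64) = sqrt(1789.0000) = 42.2966

42.2966


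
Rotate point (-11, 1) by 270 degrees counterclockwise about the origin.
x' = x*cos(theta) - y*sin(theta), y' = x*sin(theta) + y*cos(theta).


cos(270) = 0, sin(270) = -1
x' = -11*0 - 1*(-1) = 1
y' = -11*(-1) + 1*0 = 11

(1, 11)


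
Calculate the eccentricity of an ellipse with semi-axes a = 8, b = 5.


c = sqrt(64-25) = sqrt(39) = 6.2450
e = c/a = sqrt(39)/8 = 0.7806

e = 0.7806


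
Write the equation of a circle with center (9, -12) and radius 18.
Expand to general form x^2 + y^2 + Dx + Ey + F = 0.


(x-9)^2 + (y+ 12)^2 = 18^2
D = -2h = -18, E = -2k = 24
F = h^2+k^2-r^2 = 81+144-324 = -99

x^2 + y^2 - 18x + 24y - 99 = 0


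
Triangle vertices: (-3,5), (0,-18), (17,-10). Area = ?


-3*(-18+ 10) = 24
0*(-10-5) = 0
17*(5+ 18) = 391
sum = 415
Area = |415|/2 = 207.5000

207.5000 sq units


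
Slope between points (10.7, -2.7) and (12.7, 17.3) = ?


dy = 17.3 + 2.7 = 20.0
dx = 12.7 - 10.7 = 2.0
m = 20.0/2.0 = 10.0000

m = 10.0000


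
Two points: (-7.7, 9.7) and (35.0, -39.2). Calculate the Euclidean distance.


dx = 35.0 + 7.7 = 42.7
dy = -39.2 - 9.7 = -48.9
d = sqrt(1823.29 + 2391.21) = sqrt(4214.5) = 64.9192

64.9192


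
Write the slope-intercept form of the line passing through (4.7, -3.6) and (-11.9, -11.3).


m = (-7.7)/(-16.6) = 0.4639
b = y1 - m*x1 = -3.6 - (-7.7*4.7)/(-16.6) = -3.6 - 2.1801 = -5.7801

y = 0.4639x - 5.7801


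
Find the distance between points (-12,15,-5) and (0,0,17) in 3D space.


dx=12, dy=-15, dz=22
d = sqrt(144+225+484) = sqrt(853) = 29.2062

29.2062


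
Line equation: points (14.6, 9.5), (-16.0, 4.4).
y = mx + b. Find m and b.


m = (-5.1)/(-30.6) = 0.1667
b = y1 - m*x1 = 9.5 - (-5.1*14.6)/(-30.6) = 9.5 - 2.4333 = 7.0667

y = 0.1667x + 7.0667


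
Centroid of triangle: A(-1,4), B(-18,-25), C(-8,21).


Gx = (-1- 18- 8)/3 = -27/3 = -9.0000
Gy = (4- 25+21)/3 = 0/3 = 0

G = (-9.0000, 0)


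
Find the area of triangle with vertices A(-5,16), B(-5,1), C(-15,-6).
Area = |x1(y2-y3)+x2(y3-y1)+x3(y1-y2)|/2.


-5*(1+ 6) = -35
-5*(-6-16) = 110
-15*(16-1) = -225
sum = -150
Area = |-150|/2 = 75.0000

75.0000 sq units


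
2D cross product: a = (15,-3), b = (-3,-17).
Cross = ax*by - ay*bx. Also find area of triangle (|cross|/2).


cross = 15*(-17) + 3*(-3) = -255 - 9 = -264
Triangle area = |-264|/2 = 264/2 = 132.0000

cross = -264, triangle area = 132.0000


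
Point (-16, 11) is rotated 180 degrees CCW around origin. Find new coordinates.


cos(180) = -1, sin(180) = 0
x' = -16*(-1) - 11*0 = 16
y' = -16*0 + 11*(-1) = -11

(16, -11)


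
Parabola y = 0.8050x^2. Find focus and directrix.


a = 0.8050
1/(4a) = 0.3106
Focus = (0, 0.3106)
Directrix: y = -0.3106

Focus = (0, 0.3106), Directrix: y = -0.3106


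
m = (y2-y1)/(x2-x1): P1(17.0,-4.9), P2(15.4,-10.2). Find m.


dy = -10.2 + 4.9 = -5.3
dx = 15.4 - 17.0 = -1.6
m = -5.3/(-1.6) = 3.3125

m = 3.3125


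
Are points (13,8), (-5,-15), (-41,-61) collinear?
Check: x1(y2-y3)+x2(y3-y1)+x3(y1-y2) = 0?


13*(-15+ 61) - 5*(-61-8) - 41*(8+ 15)
= 598 + 345 - 943 = 0

Yes, collinear (determinant = 0)


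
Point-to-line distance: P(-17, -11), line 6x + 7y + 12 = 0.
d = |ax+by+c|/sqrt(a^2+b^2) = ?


|6*(-17) + 7*(-11) + 12| = |-167| = 167
sqrt(36 + 49) = sqrt(85) = 9.2195
d = 167/sqrt(85) = 18.1137

18.1137


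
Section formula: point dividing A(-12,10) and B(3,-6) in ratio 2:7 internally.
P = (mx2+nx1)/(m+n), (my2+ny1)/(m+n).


Px = (2*3 + 7*(-12))/9 = -78/9 = -8.6667
Py = (2*(-6) + 7*10)/9 = 58/9 = 6.4444

P = (-8.6667, 6.4444)


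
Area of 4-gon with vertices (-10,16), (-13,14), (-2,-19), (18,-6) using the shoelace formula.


sum(xi*y_{i+1}) = -10*14 - 13*(-19) - 2*(-6) + 18*16 = 407
sum(yi*x_{i+1}) = 16*(-13) + 14*(-2) - 19*18 - 6*(-10) = -518
Area = |407 + 518|/2 = 925/2 = 462.5000

462.5000 sq units


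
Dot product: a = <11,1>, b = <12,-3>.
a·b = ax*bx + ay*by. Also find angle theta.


a·b = 11*12 + 1*(-3) = 132 - 3 = 129
|a| = sqrt(121+1) = 11.0454
|b| = sqrt(144+9) = 12.3693
cos(theta) = 129/(sqrt(122)*sqrt(153)) = 129/sqrt(18666) = 0.944200
theta = arccos(129/sqrt(18666)) = 19.2307 degrees

a·b = 129, theta = 19.2307 deg


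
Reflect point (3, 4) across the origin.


Reflection rule for origin: (-x, -y)
(3, 4) -> (-3, -4)

(-3, -4)


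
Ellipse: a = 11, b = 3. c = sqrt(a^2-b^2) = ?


c^2 = 11^2 - 3^2 = 121 - 9 = 112
c = sqrt(112) = 10.5830

c = 10.5830


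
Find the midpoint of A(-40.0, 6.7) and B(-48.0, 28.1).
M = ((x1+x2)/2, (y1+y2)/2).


Mx = (-40.0 - 48.0)/2 = -88.0/2 = -44.0000
My = (6.7 + 28.1)/2 = 34.8/2 = 17.4000

(-44.0000, 17.4000)


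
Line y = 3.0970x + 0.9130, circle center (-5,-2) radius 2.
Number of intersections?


Substitute y = 3.0970x + 0.9130: (x+ 5)^2 + (3.0970x+0.9130+ 2)^2 = 4
Expand to Ax^2 + Bx + C = 0, where b-k = 2.913
A = 1+m^2 = 10.591409
B = 2(m(b-k) - h) = 2(3.0970*2.913 + 5) = 28.043122
C = h^2 + (b-k)^2 - r^2 = 25 + 8.485569 - 4 = 29.485569
disc = B^2-4AC = 786.4167 - 1249.1749 = -462.7582
disc < 0

0 intersection points


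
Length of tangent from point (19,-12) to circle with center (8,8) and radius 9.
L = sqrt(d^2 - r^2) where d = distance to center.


d = sqrt((19-8)^2 + (-12-8)^2) = sqrt(121+400) = 22.8254
L = sqrt(521.0000 - 81) = sqrt(440.0000) = 20.9762

20.9762


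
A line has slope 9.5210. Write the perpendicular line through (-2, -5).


Perpendicular slope = -1/m1 = -1/9.5210 = -0.1050
b2 = y0 - m2*x0 = -5 - 2/9.5210 = -5 - 0.2101 = -5.2101

y = -0.1050x - 5.2101


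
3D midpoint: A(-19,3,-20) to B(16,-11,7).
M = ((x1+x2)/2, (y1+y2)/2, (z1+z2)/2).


Mx = (-19+16)/2 = -1.5000
My = (3- 11)/2 = -4.0000
Mz = (-20+7)/2 = -6.5000

M = (-1.5000, -4.0000, -6.5000)


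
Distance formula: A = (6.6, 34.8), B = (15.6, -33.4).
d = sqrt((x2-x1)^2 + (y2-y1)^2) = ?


dx = 15.6 - 6.6 = 9.0
dy = -33.4 - 34.8 = -68.2
d = sqrt(81.0 + 4651.24) = sqrt(4732.24) = 68.7913

68.7913


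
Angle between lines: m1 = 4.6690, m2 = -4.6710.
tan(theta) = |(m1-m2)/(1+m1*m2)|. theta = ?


m1-m2 = 9.34
1+m1*m2 = -20.808899
tan(theta) = |9.34/(-20.808899)| = 0.448846
theta = arctan(|9.34/(-20.808899)|) = 24.1728 degrees (acute angle)

24.1728 degrees


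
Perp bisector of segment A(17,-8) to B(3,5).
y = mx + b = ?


Midpoint = (10, -1.5)
Slope of AB = dy/dx = 13/(-14) = -0.9286
Perp slope = -dx/dy = 14/13 = 1.0769
b = My - (perp slope)*Mx = -1.5 + (-14*10)/13 = -1.5 - 10.7692 = -12.2692

y = 1.0769x - 12.2692


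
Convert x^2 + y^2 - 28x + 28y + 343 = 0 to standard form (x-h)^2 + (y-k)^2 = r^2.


h = -D/2 = 28/2 = 14
k = -E/2 = -28/2 = -14
r^2 = h^2 + k^2 - F = 196 + 196 - 343 = 49
r = 7

Center (14, -14), radius = 7


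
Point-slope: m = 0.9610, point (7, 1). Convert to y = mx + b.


y - 1 = 0.9610(x - 7)
y = 0.9610x + 1 - 0.9610*7
y = 0.9610x - 5.7270

y = 0.9610x - 5.7270


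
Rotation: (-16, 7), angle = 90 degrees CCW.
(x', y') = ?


cos(90) = 0, sin(90) = 1
x' = -16*0 - 7*1 = -7
y' = -16*1 + 7*0 = -16

(-7, -16)


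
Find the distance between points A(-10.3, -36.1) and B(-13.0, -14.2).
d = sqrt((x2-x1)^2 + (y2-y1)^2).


dx = -13.0 + 10.3 = -2.7
dy = -14.2 + 36.1 = 21.9
d = sqrt(7.29 + 479.61) = sqrt(486.9) = 22.0658

22.0658


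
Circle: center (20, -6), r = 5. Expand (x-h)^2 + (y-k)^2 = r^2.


(x-20)^2 + (y+ 6)^2 = 5^2
D = -2h = -40, E = -2k = 12
F = h^2+k^2-r^2 = 400+36-25 = 411

x^2 + y^2 - 40x + 12y + 411 = 0


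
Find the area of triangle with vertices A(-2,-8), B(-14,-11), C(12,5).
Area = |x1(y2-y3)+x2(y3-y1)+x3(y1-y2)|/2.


-2*(-11-5) = 32
-14*(5+ 8) = -182
12*(-8+ 11) = 36
sum = -114
Area = |-114|/2 = 57.0000

57.0000 sq units


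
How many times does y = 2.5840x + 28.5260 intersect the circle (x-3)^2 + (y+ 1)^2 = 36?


Substitute y = 2.5840x + 28.5260: (x-3)^2 + (2.5840x+28.5260+ 1)^2 = 36
Expand to Ax^2 + Bx + C = 0, where b-k = 29.526
A = 1+m^2 = 7.677056
B = 2(m(b-k) - h) = 2(2.5840*29.526 - 3) = 146.590368
C = h^2 + (b-k)^2 - r^2 = 9 + 871.784676 - 36 = 844.784676
disc = B^2-4AC = 21488.7360 - 25941.8371 = -4453.1011
disc < 0

0 intersection points


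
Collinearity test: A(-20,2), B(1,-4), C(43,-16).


-20*(-4+ 16) + 1*(-16-2) + 43*(2+ 4)
= -240 - 18 + 258 = 0

Yes, collinear (determinant = 0)


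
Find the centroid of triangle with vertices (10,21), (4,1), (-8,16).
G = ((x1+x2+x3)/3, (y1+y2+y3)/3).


Gx = (10+4- 8)/3 = 6/3 = 2.0000
Gy = (21+1+16)/3 = 38/3 = 12.6667

G = (2.0000, 12.6667)


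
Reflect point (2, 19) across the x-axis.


Reflection rule for x-axis: (x, -y)
(2, 19) -> (2, -19)

(2, -19)


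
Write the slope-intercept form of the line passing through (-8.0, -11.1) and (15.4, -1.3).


m = (9.8)/(23.4) = 0.4188
b = y1 - m*x1 = -11.1 - (9.8*(-8.0))/(23.4) = -11.1 + 3.3504 = -7.7496

y = 0.4188x - 7.7496


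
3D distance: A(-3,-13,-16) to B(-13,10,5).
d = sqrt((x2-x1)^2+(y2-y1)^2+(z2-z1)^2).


dx=-10, dy=23, dz=21
d = sqrt(100+529+441) = sqrt(1070) = 32.7109

32.7109


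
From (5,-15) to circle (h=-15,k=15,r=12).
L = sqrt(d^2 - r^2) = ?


d = sqrt((5+ 15)^2 + (-15-15)^2) = sqrt(400+900) = 36.0555
L = sqrt(1300.0000 - 144) = sqrt(1156.0000) = 34.0000

34.0000


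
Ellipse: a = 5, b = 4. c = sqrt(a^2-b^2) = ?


c^2 = 5^2 - 4^2 = 25 - 16 = 9
c = sqrt(9) = 3.0000

c = 3.0000


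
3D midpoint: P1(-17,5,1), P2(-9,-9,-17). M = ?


Mx = (-17- 9)/2 = -13.0000
My = (5- 9)/2 = -2.0000
Mz = (1- 17)/2 = -8.0000

M = (-13.0000, -2.0000, -8.0000)


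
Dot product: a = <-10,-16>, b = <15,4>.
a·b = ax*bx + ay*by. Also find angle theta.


a·b = -10*15 - 16*4 = -150 - 64 = -214
|a| = sqrt(100+256) = 18.8680
|b| = sqrt(225+16) = 15.5242
cos(theta) = -214/(sqrt(356)*sqrt(241)) = -214/sqrt(85796) = -0.730601
theta = arccos(-214/sqrt(85796)) = 136.9368 degrees

a·b = -214, theta = 136.9368 deg


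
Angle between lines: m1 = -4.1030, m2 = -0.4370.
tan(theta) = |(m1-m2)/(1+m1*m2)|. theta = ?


m1-m2 = -3.666
1+m1*m2 = 2.793011
tan(theta) = |-3.666/2.793011| = 1.312562
theta = arctan(|-3.666/2.793011|) = 52.6974 degrees (acute angle)

52.6974 degrees


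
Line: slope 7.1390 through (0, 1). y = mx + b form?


y - 1 = 7.1390(x - 0)
y = 7.1390x + 1 - 7.1390*0
y = 7.1390x + 1.0000

y = 7.1390x + 1.0000


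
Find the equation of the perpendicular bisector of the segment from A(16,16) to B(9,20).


Midpoint = (12.5, 18)
Slope of AB = dy/dx = 4/(-7) = -0.5714
Perp slope = -dx/dy = 7/4 = 1.7500
b = My - (perp slope)*Mx = 18 + (-7*12.5)/4 = 18 - 21.8750 = -3.8750

y = 1.7500x - 3.8750


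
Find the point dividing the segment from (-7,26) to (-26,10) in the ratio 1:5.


Px = (1*(-26) + 5*(-7))/6 = -61/6 = -10.1667
Py = (1*10 + 5*26)/6 = 140/6 = 23.3333

P = (-10.1667, 23.3333)


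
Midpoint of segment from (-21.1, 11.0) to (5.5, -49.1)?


Mx = (-21.1 + 5.5)/2 = -15.6/2 = -7.8000
My = (11.0 - 49.1)/2 = -38.1/2 = -19.0500

(-7.8000, -19.0500)


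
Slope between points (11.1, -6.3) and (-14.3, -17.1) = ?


dy = -17.1 + 6.3 = -10.8
dx = -14.3 - 11.1 = -25.4
m = -10.8/(-25.4) = 0.4252

m = 0.4252


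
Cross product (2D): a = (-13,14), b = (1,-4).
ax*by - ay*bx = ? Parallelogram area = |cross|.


cross = -13*(-4) - 14*1 = 52 - 14 = 38
Parallelogram area = |38| = 38

cross = 38, parallelogram area = 38


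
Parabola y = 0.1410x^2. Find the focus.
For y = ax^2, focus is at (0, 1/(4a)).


a = 0.1410
4a = 0.5640
focus = (0, 1/0.5640) = (0, 1.7730)

Focus = (0, 1.7730)


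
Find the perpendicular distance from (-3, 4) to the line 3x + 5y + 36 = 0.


|3*(-3) + 5*4 + 36| = |47| = 47
sqrt(9 + 25) = sqrt(34) = 5.8310
d = 47/sqrt(34) = 8.0604

8.0604


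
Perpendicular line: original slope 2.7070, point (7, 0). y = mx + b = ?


Perpendicular slope = -1/m1 = -1/2.7070 = -0.3694
b2 = y0 - m2*x0 = 0 + 7/2.7070 = 0 + 2.5859 = 2.5859

y = -0.3694x + 2.5859


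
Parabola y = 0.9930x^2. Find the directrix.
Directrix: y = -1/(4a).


a = 0.9930
1/(4a) = 0.2518
directrix: y = -0.2518 = -0.2518

y = -0.2518


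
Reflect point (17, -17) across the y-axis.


Reflection rule for y-axis: (-x, y)
(17, -17) -> (-17, -17)

(-17, -17)


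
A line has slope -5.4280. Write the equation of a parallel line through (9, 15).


Parallel lines have equal slopes.
m2 = -5.4280
b2 = 15 + 5.4280*9 = 63.8520

y = -5.4280x + 63.8520


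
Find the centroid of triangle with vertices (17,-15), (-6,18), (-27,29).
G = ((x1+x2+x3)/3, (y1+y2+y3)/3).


Gx = (17- 6- 27)/3 = -16/3 = -5.3333
Gy = (-15+18+29)/3 = 32/3 = 10.6667

G = (-5.3333, 10.6667)


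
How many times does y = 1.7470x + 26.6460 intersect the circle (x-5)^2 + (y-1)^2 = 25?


Substitute y = 1.7470x + 26.6460: (x-5)^2 + (1.7470x+26.6460-1)^2 = 25
Expand to Ax^2 + Bx + C = 0, where b-k = 25.646
A = 1+m^2 = 4.052009
B = 2(m(b-k) - h) = 2(1.7470*25.646 - 5) = 79.607124
C = h^2 + (b-k)^2 - r^2 = 25 + 657.717316 - 25 = 657.717316
disc = B^2-4AC = 6337.2942 - 10660.3059 = -4323.0117
disc < 0

0 intersection points


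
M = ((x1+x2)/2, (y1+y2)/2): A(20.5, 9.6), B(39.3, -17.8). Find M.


Mx = (20.5 + 39.3)/2 = 59.8/2 = 29.9000
My = (9.6 - 17.8)/2 = -8.2/2 = -4.1000

(29.9000, -4.1000)


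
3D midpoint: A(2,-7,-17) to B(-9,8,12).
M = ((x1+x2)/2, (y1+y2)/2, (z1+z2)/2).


Mx = (2- 9)/2 = -3.5000
My = (-7+8)/2 = 0.5000
Mz = (-17+12)/2 = -2.5000

M = (-3.5000, 0.5000, -2.5000)


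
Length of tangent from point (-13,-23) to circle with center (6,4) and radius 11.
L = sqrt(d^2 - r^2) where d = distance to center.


d = sqrt((-13-6)^2 + (-23-4)^2) = sqrt(361+729) = 33.0151
L = sqrt(1090.0000 - 121) = sqrt(969.0000) = 31.1288

31.1288


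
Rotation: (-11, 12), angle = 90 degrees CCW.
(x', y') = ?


cos(90) = 0, sin(90) = 1
x' = -11*0 - 12*1 = -12
y' = -11*1 + 12*0 = -11

(-12, -11)


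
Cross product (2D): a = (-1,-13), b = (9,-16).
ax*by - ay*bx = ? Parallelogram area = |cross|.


cross = -1*(-16) + 13*9 = 16 + 117 = 133
Parallelogram area = |133| = 133

cross = 133, parallelogram area = 133


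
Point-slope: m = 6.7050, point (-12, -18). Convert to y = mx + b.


y + 18 = 6.7050(x + 12)
y = 6.7050x - 18 - 6.7050*(-12)
y = 6.7050x + 62.4600

y = 6.7050x + 62.4600


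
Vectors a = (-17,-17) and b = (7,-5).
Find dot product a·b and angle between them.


a·b = -17*7 - 17*(-5) = -119 + 85 = -34
|a| = sqrt(289+289) = 24.0416
|b| = sqrt(49+25) = 8.6023
cos(theta) = -34/(sqrt(578)*sqrt(74)) = -34/sqrt(42772) = -0.164399
theta = arccos(-34/sqrt(42772)) = 99.4623 degrees

a·b = -34, theta = 99.4623 deg


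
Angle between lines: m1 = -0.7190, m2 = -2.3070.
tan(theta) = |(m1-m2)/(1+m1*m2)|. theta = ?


m1-m2 = 1.588
1+m1*m2 = 2.658733
tan(theta) = |1.588/2.658733| = 0.597277
theta = arctan(|1.588/2.658733|) = 30.8489 degrees (acute angle)

30.8489 degrees


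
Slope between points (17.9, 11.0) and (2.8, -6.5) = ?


dy = -6.5 - 11.0 = -17.5
dx = 2.8 - 17.9 = -15.1
m = -17.5/(-15.1) = 1.1589

m = 1.1589


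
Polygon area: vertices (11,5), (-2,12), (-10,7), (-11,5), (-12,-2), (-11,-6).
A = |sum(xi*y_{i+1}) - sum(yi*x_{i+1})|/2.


sum(xi*y_{i+1}) = 11*12 - 2*7 - 10*5 - 11*(-2) - 12*(-6) - 11*5 = 107
sum(yi*x_{i+1}) = 5*(-2) + 12*(-10) + 7*(-11) + 5*(-12) - 2*(-11) - 6*11 = -311
Area = |107 + 311|/2 = 418/2 = 209.0000

209.0000 sq units


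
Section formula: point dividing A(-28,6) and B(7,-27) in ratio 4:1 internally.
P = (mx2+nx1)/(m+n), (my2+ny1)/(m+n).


Px = (4*7 + 1*(-28))/5 = 0/5 = 0
Py = (4*(-27) + 1*6)/5 = -102/5 = -20.4000

P = (0, -20.4000)


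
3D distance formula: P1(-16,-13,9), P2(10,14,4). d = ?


dx=26, dy=27, dz=-5
d = sqrt(676+729+25) = sqrt(1430) = 37.8153

37.8153


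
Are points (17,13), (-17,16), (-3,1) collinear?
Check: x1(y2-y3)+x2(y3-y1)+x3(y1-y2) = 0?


17*(16-1) - 17*(1-13) - 3*(13-16)
= 255 + 204 + 9 = 468

No, not collinear (determinant = 468)


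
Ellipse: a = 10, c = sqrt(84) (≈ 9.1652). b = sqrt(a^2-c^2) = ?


b^2 = 10^2 - (sqrt(84))^2 = 100 - 84 = 16
b = sqrt(16) = 4

b = 4


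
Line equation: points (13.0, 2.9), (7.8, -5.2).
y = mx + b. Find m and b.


m = (-8.1)/(-5.2) = 1.5577
b = y1 - m*x1 = 2.9 - (-8.1*13.0)/(-5.2) = 2.9 - 20.2500 = -17.3500

y = 1.5577x - 17.3500


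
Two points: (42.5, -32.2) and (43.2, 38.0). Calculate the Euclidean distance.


dx = 43.2 - 42.5 = 0.7
dy = 38.0 + 32.2 = 70.2
d = sqrt(0.49 + 4928.04) = sqrt(4928.53) = 70.2035

70.2035


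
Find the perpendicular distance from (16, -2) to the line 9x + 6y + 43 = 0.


|9*16 + 6*(-2) + 43| = |175| = 175
sqrt(81 + 36) = sqrt(117) = 10.8167
d = 175/sqrt(117) = 16.1788

16.1788


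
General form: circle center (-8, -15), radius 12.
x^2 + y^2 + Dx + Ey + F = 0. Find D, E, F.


(x+ 8)^2 + (y+ 15)^2 = 12^2
D = -2h = 16, E = -2k = 30
F = h^2+k^2-r^2 = 64+225-144 = 145

D = 16, E = 30, F = 145


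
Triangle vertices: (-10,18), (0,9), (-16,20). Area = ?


-10*(9-20) = 110
0*(20-18) = 0
-16*(18-9) = -144
sum = -34
Area = |-34|/2 = 17.0000

17.0000 sq units


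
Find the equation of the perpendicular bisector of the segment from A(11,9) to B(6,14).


Midpoint = (8.5, 11.5)
Slope of AB = dy/dx = 5/(-5) = -1.0000
Perp slope = -dx/dy = 5/5 = 1.0000
b = My - (perp slope)*Mx = 11.5 + (-5*8.5)/5 = 11.5 - 8.5000 = 3.0000

y = 1.0000x + 3.0000


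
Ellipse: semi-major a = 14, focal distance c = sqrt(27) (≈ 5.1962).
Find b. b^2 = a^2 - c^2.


b^2 = 14^2 - (sqrt(27))^2 = 196 - 27 = 169
b = sqrt(169) = 13

b = 13


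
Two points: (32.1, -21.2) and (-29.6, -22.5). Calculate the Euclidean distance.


dx = -29.6 - 32.1 = -61.7
dy = -22.5 + 21.2 = -1.3
d = sqrt(3806.89 + 1.69) = sqrt(3808.58) = 61.7137

61.7137


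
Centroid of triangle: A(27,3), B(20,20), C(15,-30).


Gx = (27+20+15)/3 = 62/3 = 20.6667
Gy = (3+20- 30)/3 = -7/3 = -2.3333

G = (20.6667, -2.3333)


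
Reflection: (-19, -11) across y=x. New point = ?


Reflection rule for y=x: (y, x)
(-19, -11) -> (-11, -19)

(-11, -19)


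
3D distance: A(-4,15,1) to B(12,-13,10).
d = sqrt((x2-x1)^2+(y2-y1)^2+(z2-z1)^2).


dx=16, dy=-28, dz=9
d = sqrt(256+784+81) = sqrt(1121) = 33.4813

33.4813


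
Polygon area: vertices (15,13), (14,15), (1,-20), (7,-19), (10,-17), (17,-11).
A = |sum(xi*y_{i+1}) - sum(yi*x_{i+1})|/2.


sum(xi*y_{i+1}) = 15*15 + 14*(-20) + 1*(-19) + 7*(-17) + 10*(-11) + 17*13 = -82
sum(yi*x_{i+1}) = 13*14 + 15*1 - 20*7 - 19*10 - 17*17 - 11*15 = -587
Area = |-82 + 587|/2 = 505/2 = 252.5000

252.5000 sq units


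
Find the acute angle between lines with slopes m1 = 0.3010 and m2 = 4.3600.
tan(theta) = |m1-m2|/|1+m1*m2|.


m1-m2 = -4.059
1+m1*m2 = 2.31236
tan(theta) = |-4.059/2.31236| = 1.755350
theta = arctan(|-4.059/2.31236|) = 60.3304 degrees (acute angle)

60.3304 degrees


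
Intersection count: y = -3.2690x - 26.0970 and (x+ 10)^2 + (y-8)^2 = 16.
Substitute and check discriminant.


Substitute y = -3.2690x - 26.0970: (x+ 10)^2 + (-3.2690x- 26.0970-8)^2 = 16
Expand to Ax^2 + Bx + C = 0, where b-k = -34.097
A = 1+m^2 = 11.686361
B = 2(m(b-k) - h) = 2(-3.2690*(-34.097) + 10) = 242.926186
C = h^2 + (b-k)^2 - r^2 = 100 + 1162.605409 - 16 = 1246.605409
disc = B^2-4AC = 59013.1318 - 58273.1233 = 740.0085
disc > 0

2 intersection points


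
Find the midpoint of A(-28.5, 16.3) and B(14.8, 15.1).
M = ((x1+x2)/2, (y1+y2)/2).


Mx = (-28.5 + 14.8)/2 = -13.7/2 = -6.8500
My = (16.3 + 15.1)/2 = 31.4/2 = 15.7000

(-6.8500, 15.7000)


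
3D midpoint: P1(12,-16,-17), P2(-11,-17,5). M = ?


Mx = (12- 11)/2 = 0.5000
My = (-16- 17)/2 = -16.5000
Mz = (-17+5)/2 = -6.0000

M = (0.5000, -16.5000, -6.0000)


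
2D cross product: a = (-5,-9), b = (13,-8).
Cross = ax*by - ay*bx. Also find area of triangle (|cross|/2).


cross = -5*(-8) + 9*13 = 40 + 117 = 157
Triangle area = |157|/2 = 157/2 = 78.5000

cross = 157, triangle area = 78.5000


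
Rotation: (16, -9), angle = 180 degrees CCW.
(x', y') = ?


cos(180) = -1, sin(180) = 0
x' = 16*(-1) + 9*0 = -16
y' = 16*0 - 9*(-1) = 9

(-16, 9)


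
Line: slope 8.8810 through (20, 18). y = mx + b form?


y - 18 = 8.8810(x - 20)
y = 8.8810x + 18 - 8.8810*20
y = 8.8810x - 159.6200

y = 8.8810x - 159.6200


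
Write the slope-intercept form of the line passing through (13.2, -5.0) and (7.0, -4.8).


m = (0.2)/(-6.2) = -0.0323
b = y1 - m*x1 = -5.0 - (0.2*13.2)/(-6.2) = -5.0 + 0.4258 = -4.5742

y = -0.0323x - 4.5742


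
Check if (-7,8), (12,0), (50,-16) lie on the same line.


-7*(0+ 16) + 12*(-16-8) + 50*(8-0)
= -112 - 288 + 400 = 0

Yes, collinear (determinant = 0)


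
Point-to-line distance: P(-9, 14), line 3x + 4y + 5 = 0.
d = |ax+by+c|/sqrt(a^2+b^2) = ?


|3*(-9) + 4*14 + 5| = |34| = 34
sqrt(9 + 16) = sqrt(25) = 5.0000
d = 34/sqrt(25) = 6.8000

6.8000


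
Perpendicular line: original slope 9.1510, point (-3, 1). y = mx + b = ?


Perpendicular slope = -1/m1 = -1/9.1510 = -0.1093
b2 = y0 - m2*x0 = 1 - 3/9.1510 = 1 - 0.3278 = 0.6722

y = -0.1093x + 0.6722


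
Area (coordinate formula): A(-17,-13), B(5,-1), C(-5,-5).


-17*(-1+ 5) = -68
5*(-5+ 13) = 40
-5*(-13+ 1) = 60
sum = 32
Area = |32|/2 = 16.0000

16.0000 sq units


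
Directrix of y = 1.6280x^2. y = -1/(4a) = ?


a = 1.6280
1/(4a) = 0.1536
directrix: y = -0.1536 = -0.1536

y = -0.1536


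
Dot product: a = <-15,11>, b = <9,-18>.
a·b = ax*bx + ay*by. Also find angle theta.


a·b = -15*9 + 11*(-18) = -135 - 198 = -333
|a| = sqrt(225+121) = 18.6011
|b| = sqrt(81+324) = 20.1246
cos(theta) = -333/(sqrt(346)*sqrt(405)) = -333/sqrt(140130) = -0.889567
theta = arccos(-333/sqrt(140130)) = 152.8189 degrees

a·b = -333, theta = 152.8189 deg


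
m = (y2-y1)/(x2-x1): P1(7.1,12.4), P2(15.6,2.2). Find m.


dy = 2.2 - 12.4 = -10.2
dx = 15.6 - 7.1 = 8.5
m = -10.2/8.5 = -1.2000

m = -1.2000


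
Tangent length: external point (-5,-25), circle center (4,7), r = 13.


d = sqrt((-5-4)^2 + (-25-7)^2) = sqrt(81+1024) = 33.2415
L = sqrt(1105.0000 - 169) = sqrt(936.0000) = 30.5941

30.5941


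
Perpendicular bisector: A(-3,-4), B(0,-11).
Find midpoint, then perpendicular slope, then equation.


Midpoint = (-1.5, -7.5)
Slope of AB = dy/dx = -7/3 = -2.3333
Perp slope = -dx/dy = 3/7 = 0.4286
b = My - (perp slope)*Mx = -7.5 + (3*(-1.5))/(-7) = -7.5 + 0.6429 = -6.8571

y = 0.4286x - 6.8571


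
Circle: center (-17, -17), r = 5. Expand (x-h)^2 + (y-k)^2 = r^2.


(x+ 17)^2 + (y+ 17)^2 = 5^2
D = -2h = 34, E = -2k = 34
F = h^2+k^2-r^2 = 289+289-25 = 553

x^2 + y^2 + 34x + 34y + 553 = 0


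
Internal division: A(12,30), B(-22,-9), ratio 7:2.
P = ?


Px = (7*(-22) + 2*12)/9 = -130/9 = -14.4444
Py = (7*(-9) + 2*30)/9 = -3/9 = -0.3333

P = (-14.4444, -0.3333)


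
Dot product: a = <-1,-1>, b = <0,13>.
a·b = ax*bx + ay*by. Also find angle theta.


a·b = -1*0 - 1*13 = 0 - 13 = -13
|a| = sqrt(1+1) = 1.4142
|b| = sqrt(0+169) = 13.0000
cos(theta) = -13/(sqrt(2)*sqrt(169)) = -13/sqrt(338) = -0.707107
theta = arccos(-13/sqrt(338)) = 135.0000 degrees

a·b = -13, theta = 135.0000 deg


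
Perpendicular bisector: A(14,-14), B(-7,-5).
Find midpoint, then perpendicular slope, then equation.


Midpoint = (3.5, -9.5)
Slope of AB = dy/dx = 9/(-21) = -0.4286
Perp slope = -dx/dy = 21/9 = 2.3333
b = My - (perp slope)*Mx = -9.5 + (-21*3.5)/9 = -9.5 - 8.1667 = -17.6667

y = 2.3333x - 17.6667


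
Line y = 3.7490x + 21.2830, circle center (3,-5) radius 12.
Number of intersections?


Substitute y = 3.7490x + 21.2830: (x-3)^2 + (3.7490x+21.2830+ 5)^2 = 144
Expand to Ax^2 + Bx + C = 0, where b-k = 26.283
A = 1+m^2 = 15.055001
B = 2(m(b-k) - h) = 2(3.7490*26.283 - 3) = 191.069934
C = h^2 + (b-k)^2 - r^2 = 9 + 690.796089 - 144 = 555.796089
disc = B^2-4AC = 36507.7197 - 33470.0427 = 3037.6770
disc > 0

2 intersection points


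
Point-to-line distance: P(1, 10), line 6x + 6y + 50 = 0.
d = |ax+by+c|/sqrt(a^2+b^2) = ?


|6*1 + 6*10 + 50| = |116| = 116
sqrt(36 + 36) = sqrt(72) = 8.4853
d = 116/sqrt(72) = 13.6707

13.6707


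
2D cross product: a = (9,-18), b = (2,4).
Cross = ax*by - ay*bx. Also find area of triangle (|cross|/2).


cross = 9*4 + 18*2 = 36 + 36 = 72
Triangle area = |72|/2 = 72/2 = 36.0000

cross = 72, triangle area = 36.0000


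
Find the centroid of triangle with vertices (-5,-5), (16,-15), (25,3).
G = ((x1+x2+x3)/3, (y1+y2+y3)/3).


Gx = (-5+16+25)/3 = 36/3 = 12.0000
Gy = (-5- 15+3)/3 = -17/3 = -5.6667

G = (12.0000, -5.6667)


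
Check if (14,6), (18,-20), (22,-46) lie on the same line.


14*(-20+ 46) + 18*(-46-6) + 22*(6+ 20)
= 364 - 936 + 572 = 0

Yes, collinear (determinant = 0)


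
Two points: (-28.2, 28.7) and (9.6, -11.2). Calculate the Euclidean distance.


dx = 9.6 + 28.2 = 37.8
dy = -11.2 - 28.7 = -39.9
d = sqrt(1428.84 + 1592.01) = sqrt(3020.85) = 54.9623

54.9623


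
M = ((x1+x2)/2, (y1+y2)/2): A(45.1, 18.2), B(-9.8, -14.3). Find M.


Mx = (45.1 - 9.8)/2 = 35.3/2 = 17.6500
My = (18.2 - 14.3)/2 = 3.9/2 = 1.9500

(17.6500, 1.9500)


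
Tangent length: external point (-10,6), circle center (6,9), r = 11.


d = sqrt((-10-6)^2 + (6-9)^2) = sqrt(256+9) = 16.2788
L = sqrt(265.0000 - 121) = sqrt(144.0000) = 12.0000

12.0000


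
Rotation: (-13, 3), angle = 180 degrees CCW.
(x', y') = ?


cos(180) = -1, sin(180) = 0
x' = -13*(-1) - 3*0 = 13
y' = -13*0 + 3*(-1) = -3

(13, -3)


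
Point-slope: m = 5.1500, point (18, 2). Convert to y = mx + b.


y - 2 = 5.1500(x - 18)
y = 5.1500x + 2 - 5.1500*18
y = 5.1500x - 90.7000

y = 5.1500x - 90.7000


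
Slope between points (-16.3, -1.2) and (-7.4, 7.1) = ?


dy = 7.1 + 1.2 = 8.3
dx = -7.4 + 16.3 = 8.9
m = 8.3/8.9 = 0.9326

m = 0.9326


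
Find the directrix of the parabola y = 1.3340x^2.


a = 1.3340
1/(4a) = 0.1874
directrix: y = -0.1874 = -0.1874

y = -0.1874


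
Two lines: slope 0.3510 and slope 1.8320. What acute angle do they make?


m1-m2 = -1.481
1+m1*m2 = 1.643032
tan(theta) = |-1.481/1.643032| = 0.901382
theta = arctan(|-1.481/1.643032|) = 42.0309 degrees (acute angle)

42.0309 degrees


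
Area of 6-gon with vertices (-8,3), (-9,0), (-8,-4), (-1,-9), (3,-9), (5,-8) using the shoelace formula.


sum(xi*y_{i+1}) = -8*0 - 9*(-4) - 8*(-9) - 1*(-9) + 3*(-8) + 5*3 = 108
sum(yi*x_{i+1}) = 3*(-9) + 0*(-8) - 4*(-1) - 9*3 - 9*5 - 8*(-8) = -31
Area = |108 + 31|/2 = 139/2 = 69.5000

69.5000 sq units


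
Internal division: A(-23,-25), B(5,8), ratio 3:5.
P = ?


Px = (3*5 + 5*(-23))/8 = -100/8 = -12.5000
Py = (3*8 + 5*(-25))/8 = -101/8 = -12.6250

P = (-12.5000, -12.6250)


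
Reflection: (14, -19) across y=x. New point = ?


Reflection rule for y=x: (y, x)
(14, -19) -> (-19, 14)

(-19, 14)


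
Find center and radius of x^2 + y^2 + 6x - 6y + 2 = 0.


h = -D/2 = -6/2 = -3
k = -E/2 = 6/2 = 3
r^2 = h^2 + k^2 - F = 9 + 9 - 2 = 16
r = 4

Center (-3, 3), radius = 4


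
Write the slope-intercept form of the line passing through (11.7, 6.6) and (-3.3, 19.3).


m = (12.7)/(-15.0) = -0.8467
b = y1 - m*x1 = 6.6 - (12.7*11.7)/(-15.0) = 6.6 + 9.9060 = 16.5060

y = -0.8467x + 16.5060


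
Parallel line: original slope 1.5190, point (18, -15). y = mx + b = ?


Parallel lines have equal slopes.
m2 = 1.5190
b2 = -15 - 1.5190*18 = -42.3420

y = 1.5190x - 42.3420


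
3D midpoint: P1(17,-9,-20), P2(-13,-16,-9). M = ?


Mx = (17- 13)/2 = 2.0000
My = (-9- 16)/2 = -12.5000
Mz = (-20- 9)/2 = -14.5000

M = (2.0000, -12.5000, -14.5000)


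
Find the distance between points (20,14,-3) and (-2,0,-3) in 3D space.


dx=-22, dy=-14, dz=0
d = sqrt(484+196+0) = sqrt(680) = 26.0768

26.0768


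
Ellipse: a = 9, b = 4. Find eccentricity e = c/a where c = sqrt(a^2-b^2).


c = sqrt(81-16) = sqrt(65) = 8.0623
e = c/a = sqrt(65)/9 = 0.8958

e = 0.8958


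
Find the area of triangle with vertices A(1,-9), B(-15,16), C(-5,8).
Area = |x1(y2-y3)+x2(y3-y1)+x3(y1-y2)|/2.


1*(16-8) = 8
-15*(8+ 9) = -255
-5*(-9-16) = 125
sum = -122
Area = |-122|/2 = 61.0000

61.0000 sq units


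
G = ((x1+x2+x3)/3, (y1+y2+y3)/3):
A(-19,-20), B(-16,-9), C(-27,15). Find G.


Gx = (-19- 16- 27)/3 = -62/3 = -20.6667
Gy = (-20- 9+15)/3 = -14/3 = -4.6667

G = (-20.6667, -4.6667)


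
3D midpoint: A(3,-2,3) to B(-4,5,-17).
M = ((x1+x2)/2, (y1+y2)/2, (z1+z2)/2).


Mx = (3- 4)/2 = -0.5000
My = (-2+5)/2 = 1.5000
Mz = (3- 17)/2 = -7.0000

M = (-0.5000, 1.5000, -7.0000)


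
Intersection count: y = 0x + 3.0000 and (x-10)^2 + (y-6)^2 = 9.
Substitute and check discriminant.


Substitute y = 0x + 3.0000: (x-10)^2 + (0x+3.0000-6)^2 = 9
Expand to Ax^2 + Bx + C = 0, where b-k = -3
A = 1+m^2 = 1
B = 2(m(b-k) - h) = 2(0*(-3) - 10) = -20
C = h^2 + (b-k)^2 - r^2 = 100 + 9 - 9 = 100
disc = B^2-4AC = 400.0000 - 400.0000 = 0
disc = 0

1 intersection point (tangent)


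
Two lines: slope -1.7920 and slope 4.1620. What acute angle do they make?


m1-m2 = -5.954
1+m1*m2 = -6.458304
tan(theta) = |-5.954/(-6.458304)| = 0.921914
theta = arctan(|-5.954/(-6.458304)|) = 42.6734 degrees (acute angle)

42.6734 degrees


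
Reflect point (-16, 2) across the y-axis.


Reflection rule for y-axis: (-x, y)
(-16, 2) -> (16, 2)

(16, 2)


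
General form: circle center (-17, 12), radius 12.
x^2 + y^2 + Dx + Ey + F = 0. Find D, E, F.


(x+ 17)^2 + (y-12)^2 = 12^2
D = -2h = 34, E = -2k = -24
F = h^2+k^2-r^2 = 289+144-144 = 289

D = 34, E = -24, F = 289


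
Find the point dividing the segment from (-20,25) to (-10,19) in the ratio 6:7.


Px = (6*(-10) + 7*(-20))/13 = -200/13 = -15.3846
Py = (6*19 + 7*25)/13 = 289/13 = 22.2308

P = (-15.3846, 22.2308)


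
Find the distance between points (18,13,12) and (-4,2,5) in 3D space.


dx=-22, dy=-11, dz=-7
d = sqrt(484+121+49) = sqrt(654) = 25.5734

25.5734


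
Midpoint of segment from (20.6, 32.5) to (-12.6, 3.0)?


Mx = (20.6 - 12.6)/2 = 8/2 = 4.0000
My = (32.5 + 3.0)/2 = 35.5/2 = 17.7500

(4.0000, 17.7500)


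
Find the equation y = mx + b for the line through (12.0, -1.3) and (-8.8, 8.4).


m = (9.7)/(-20.8) = -0.4663
b = y1 - m*x1 = -1.3 - (9.7*12.0)/(-20.8) = -1.3 + 5.5962 = 4.2962

y = -0.4663x + 4.2962


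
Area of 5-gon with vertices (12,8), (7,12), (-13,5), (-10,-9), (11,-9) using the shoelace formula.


sum(xi*y_{i+1}) = 12*12 + 7*5 - 13*(-9) - 10*(-9) + 11*8 = 474
sum(yi*x_{i+1}) = 8*7 + 12*(-13) + 5*(-10) - 9*11 - 9*12 = -357
Area = |474 + 357|/2 = 831/2 = 415.5000

415.5000 sq units


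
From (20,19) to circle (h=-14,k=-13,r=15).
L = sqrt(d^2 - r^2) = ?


d = sqrt((20+ 14)^2 + (19+ 13)^2) = sqrt(1156+1024) = 46.6905
L = sqrt(2180.0000 - 225) = sqrt(1955.0000) = 44.2154

44.2154


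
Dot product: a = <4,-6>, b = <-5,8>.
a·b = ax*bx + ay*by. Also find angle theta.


a·b = 4*(-5) - 6*8 = -20 - 48 = -68
|a| = sqrt(16+36) = 7.2111
|b| = sqrt(25+64) = 9.4340
cos(theta) = -68/(sqrt(52)*sqrt(89)) = -68/sqrt(4628) = -0.999568
theta = arccos(-68/sqrt(4628)) = 178.3153 degrees

a·b = -68, theta = 178.3153 deg


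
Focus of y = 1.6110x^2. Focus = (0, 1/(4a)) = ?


a = 1.6110
4a = 6.4440
focus = (0, 1/6.4440) = (0, 0.1552)

Focus = (0, 0.1552)


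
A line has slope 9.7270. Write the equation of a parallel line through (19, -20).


Parallel lines have equal slopes.
m2 = 9.7270
b2 = -20 - 9.7270*19 = -204.8130

y = 9.7270x - 204.8130


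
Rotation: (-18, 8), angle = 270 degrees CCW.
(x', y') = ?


cos(270) = 0, sin(270) = -1
x' = -18*0 - 8*(-1) = 8
y' = -18*(-1) + 8*0 = 18

(8, 18)


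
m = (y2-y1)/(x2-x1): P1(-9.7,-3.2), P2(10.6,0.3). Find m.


dy = 0.3 + 3.2 = 3.5
dx = 10.6 + 9.7 = 20.3
m = 3.5/20.3 = 0.1724

m = 0.1724


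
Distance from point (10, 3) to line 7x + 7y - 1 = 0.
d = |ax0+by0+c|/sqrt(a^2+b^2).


|7*10 + 7*3 - 1| = |90| = 90
sqrt(49 + 49) = sqrt(98) = 9.8995
d = 90/sqrt(98) = 9.0914

9.0914


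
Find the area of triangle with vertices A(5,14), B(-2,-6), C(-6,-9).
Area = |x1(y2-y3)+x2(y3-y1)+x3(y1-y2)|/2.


5*(-6+ 9) = 15
-2*(-9-14) = 46
-6*(14+ 6) = -120
sum = -59
Area = |-59|/2 = 29.5000

29.5000 sq units


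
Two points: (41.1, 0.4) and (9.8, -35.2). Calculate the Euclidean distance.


dx = 9.8 - 41.1 = -31.3
dy = -35.2 - 0.4 = -35.6
d = sqrt(979.69 + 1267.36) = sqrt(2247.05) = 47.4031

47.4031


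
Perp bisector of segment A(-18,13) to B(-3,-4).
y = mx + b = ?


Midpoint = (-10.5, 4.5)
Slope of AB = dy/dx = -17/15 = -1.1333
Perp slope = -dx/dy = 15/17 = 0.8824
b = My - (perp slope)*Mx = 4.5 + (15*(-10.5))/(-17) = 4.5 + 9.2647 = 13.7647

y = 0.8824x + 13.7647


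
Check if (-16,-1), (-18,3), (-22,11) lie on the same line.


-16*(3-11) - 18*(11+ 1) - 22*(-1-3)
= 128 - 216 + 88 = 0

Yes, collinear (determinant = 0)


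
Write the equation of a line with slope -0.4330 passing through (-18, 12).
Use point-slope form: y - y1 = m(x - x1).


y - 12 = -0.4330(x + 18)
y = -0.4330x + 12 + 0.4330*(-18)
y = -0.4330x + 4.2060

y = -0.4330x + 4.2060


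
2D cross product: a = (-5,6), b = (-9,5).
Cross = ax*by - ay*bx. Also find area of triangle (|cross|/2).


cross = -5*5 - 6*(-9) = -25 + 54 = 29
Triangle area = |29|/2 = 29/2 = 14.5000

cross = 29, triangle area = 14.5000


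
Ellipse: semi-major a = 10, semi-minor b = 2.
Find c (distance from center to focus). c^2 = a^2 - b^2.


c^2 = 10^2 - 2^2 = 100 - 4 = 96
c = sqrt(96) = 9.7980

c = 9.7980


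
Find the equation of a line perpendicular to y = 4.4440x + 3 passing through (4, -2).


Perpendicular slope = -1/m1 = -1/4.4440 = -0.2250
b2 = y0 - m2*x0 = -2 + 4/4.4440 = -2 + 0.9001 = -1.0999

y = -0.2250x - 1.0999


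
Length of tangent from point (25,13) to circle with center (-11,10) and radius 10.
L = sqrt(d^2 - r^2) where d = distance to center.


d = sqrt((25+ 11)^2 + (13-10)^2) = sqrt(1296+9) = 36.1248
L = sqrt(1305.0000 - 100) = sqrt(1205.0000) = 34.7131

34.7131


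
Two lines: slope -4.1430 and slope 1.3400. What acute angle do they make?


m1-m2 = -5.483
1+m1*m2 = -4.55162
tan(theta) = |-5.483/(-4.55162)| = 1.204626
theta = arctan(|-5.483/(-4.55162)|) = 50.3028 degrees (acute angle)

50.3028 degrees


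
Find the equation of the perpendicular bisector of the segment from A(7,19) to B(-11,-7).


Midpoint = (-2, 6)
Slope of AB = dy/dx = -26/(-18) = 1.4444
Perp slope = -dx/dy = -18/26 = -0.6923
b = My - (perp slope)*Mx = 6 + (-18*(-2))/(-26) = 6 - 1.3846 = 4.6154

y = -0.6923x + 4.6154


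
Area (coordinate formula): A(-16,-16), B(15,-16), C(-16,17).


-16*(-16-17) = 528
15*(17+ 16) = 495
-16*(-16+ 16) = 0
sum = 1023
Area = |1023|/2 = 511.5000

511.5000 sq units


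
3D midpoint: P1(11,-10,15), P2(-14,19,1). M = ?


Mx = (11- 14)/2 = -1.5000
My = (-10+19)/2 = 4.5000
Mz = (15+1)/2 = 8.0000

M = (-1.5000, 4.5000, 8.0000)


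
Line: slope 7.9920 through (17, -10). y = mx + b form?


y + 10 = 7.9920(x - 17)
y = 7.9920x - 10 - 7.9920*17
y = 7.9920x - 145.8640

y = 7.9920x - 145.8640


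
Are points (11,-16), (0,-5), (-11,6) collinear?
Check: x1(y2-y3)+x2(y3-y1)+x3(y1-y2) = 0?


11*(-5-6) + 0*(6+ 16) - 11*(-16+ 5)
= -121 + 0 + 121 = 0

Yes, collinear (determinant = 0)


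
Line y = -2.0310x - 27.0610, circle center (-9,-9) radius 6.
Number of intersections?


Substitute y = -2.0310x - 27.0610: (x+ 9)^2 + (-2.0310x- 27.0610+ 9)^2 = 36
Expand to Ax^2 + Bx + C = 0, where b-k = -18.061
A = 1+m^2 = 5.124961
B = 2(m(b-k) - h) = 2(-2.0310*(-18.061) + 9) = 91.363782
C = h^2 + (b-k)^2 - r^2 = 81 + 326.199721 - 36 = 371.199721
disc = B^2-4AC = 8347.3407 - 7609.5364 = 737.8043
disc > 0

2 intersection points


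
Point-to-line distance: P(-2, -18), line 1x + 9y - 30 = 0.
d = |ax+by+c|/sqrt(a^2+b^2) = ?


|1*(-2) + 9*(-18) - 30| = |-194| = 194
sqrt(1 + 81) = sqrt(82) = 9.0554
d = 194/sqrt(82) = 21.4237

21.4237
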